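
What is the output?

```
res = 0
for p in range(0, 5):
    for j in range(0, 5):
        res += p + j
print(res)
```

p=0,j=0: res = 0+0 = 0
p=0,j=1: res = 0+1 = 1
p=0,j=2: res = 1+2 = 3
p=0,j=3: res = 3+3 = 6
p=0,j=4: res = 6+4 = 10
p=1,j=0: res = 10+1 = 11
p=1,j=1: res = 11+2 = 13
p=1,j=2: res = 13+3 = 16
p=1,j=3: res = 16+4 = 20
p=1,j=4: res = 20+5 = 25
p=2,j=0: res = 25+2 = 27
p=2,j=1: res = 27+3 = 30
p=2,j=2: res = 30+4 = 34
p=2,j=3: res = 34+5 = 39
p=2,j=4: res = 39+6 = 45
p=3,j=0: res = 45+3 = 48
p=3,j=1: res = 48+4 = 52
p=3,j=2: res = 52+5 = 57
p=3,j=3: res = 57+6 = 63
p=3,j=4: res = 63+7 = 70
p=4,j=0: res = 70+4 = 74
p=4,j=1: res = 74+5 = 79
p=4,j=2: res = 79+6 = 85
p=4,j=3: res = 85+7 = 92
p=4,j=4: res = 92+8 = 100

100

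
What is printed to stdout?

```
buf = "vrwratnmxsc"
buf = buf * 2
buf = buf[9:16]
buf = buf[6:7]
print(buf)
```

a

repeat ×2 → 'vrwratnmxscvrwratnmxsc'
slice [9:16] → 'scvrwra'
slice [6:7] → 'a'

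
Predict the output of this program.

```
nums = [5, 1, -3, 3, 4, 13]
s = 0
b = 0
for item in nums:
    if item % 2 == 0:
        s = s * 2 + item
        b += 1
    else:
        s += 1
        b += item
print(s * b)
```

item=5: not even, s = 0+1 = 1; b=5
item=1: not even, s = 1+1 = 2; b=6
item=-3: not even, s = 2+1 = 3; b=3
item=3: not even, s = 3+1 = 4; b=6
item=4: even, s = 4*2+4 = 12; b=7
item=13: not even, s = 12+1 = 13; b=20
s*b = 13*20 = 260

260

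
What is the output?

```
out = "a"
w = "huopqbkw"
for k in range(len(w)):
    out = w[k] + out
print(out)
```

k=0: prepend 'h' → 'ha'
k=1: prepend 'u' → 'uha'
k=2: prepend 'o' → 'ouha'
k=3: prepend 'p' → 'pouha'
k=4: prepend 'q' → 'qpouha'
k=5: prepend 'b' → 'bqpouha'
k=6: prepend 'k' → 'kbqpouha'
k=7: prepend 'w' → 'wkbqpouha'

wkbqpouha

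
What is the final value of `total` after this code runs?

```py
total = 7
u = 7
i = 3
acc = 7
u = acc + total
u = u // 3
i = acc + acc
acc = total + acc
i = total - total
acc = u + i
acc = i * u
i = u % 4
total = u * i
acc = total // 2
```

0

u = 7+7 = 14
u = 14//3 = 4
i = 7+7 = 14
acc = 7+7 = 14
i = 7-7 = 0
acc = 4+0 = 4
acc = 0*4 = 0
i = 4%4 = 0
total = 4*0 = 0
acc = 0//2 = 0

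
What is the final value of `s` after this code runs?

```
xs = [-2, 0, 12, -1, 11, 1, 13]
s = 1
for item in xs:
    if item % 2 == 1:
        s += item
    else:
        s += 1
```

28

item=-2: not odd, s = 1+1 = 2
item=0: not odd, s = 2+1 = 3
item=12: not odd, s = 3+1 = 4
item=-1: odd, s = 4+(-1) = 3
item=11: odd, s = 3+11 = 14
item=1: odd, s = 14+1 = 15
item=13: odd, s = 15+13 = 28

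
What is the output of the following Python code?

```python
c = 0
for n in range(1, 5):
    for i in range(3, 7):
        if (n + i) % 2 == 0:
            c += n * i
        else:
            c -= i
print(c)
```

n=1,i=3: even sum, c = 0+3 = 3
n=1,i=4: odd sum, c = 3-4 = -1
n=1,i=5: even sum, c = (-1)+5 = 4
n=1,i=6: odd sum, c = 4-6 = -2
n=2,i=3: odd sum, c = (-2)-3 = -5
n=2,i=4: even sum, c = (-5)+8 = 3
n=2,i=5: odd sum, c = 3-5 = -2
n=2,i=6: even sum, c = (-2)+12 = 10
n=3,i=3: even sum, c = 10+9 = 19
n=3,i=4: odd sum, c = 19-4 = 15
n=3,i=5: even sum, c = 15+15 = 30
n=3,i=6: odd sum, c = 30-6 = 24
n=4,i=3: odd sum, c = 24-3 = 21
n=4,i=4: even sum, c = 21+16 = 37
n=4,i=5: odd sum, c = 37-5 = 32
n=4,i=6: even sum, c = 32+24 = 56

56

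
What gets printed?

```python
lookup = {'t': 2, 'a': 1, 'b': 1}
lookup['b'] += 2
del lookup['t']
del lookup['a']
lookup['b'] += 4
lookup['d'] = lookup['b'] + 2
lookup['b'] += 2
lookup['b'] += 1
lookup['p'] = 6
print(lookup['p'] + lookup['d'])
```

lookup['b'] = 1+2 = 3 → {'t': 2, 'a': 1, 'b': 3}
del 't' → {'a': 1, 'b': 3}
del 'a' → {'b': 3}
lookup['b'] = 3+4 = 7 → {'b': 7}
lookup['d'] = lookup['b']+2 = 9 → {'b': 7, 'd': 9}
lookup['b'] = 7+2 = 9 → {'b': 9, 'd': 9}
lookup['b'] = 9+1 = 10 → {'b': 10, 'd': 9}
lookup['p'] = 6 → {'b': 10, 'd': 9, 'p': 6}
lookup['p']+lookup['d'] = 6+9 = 15

15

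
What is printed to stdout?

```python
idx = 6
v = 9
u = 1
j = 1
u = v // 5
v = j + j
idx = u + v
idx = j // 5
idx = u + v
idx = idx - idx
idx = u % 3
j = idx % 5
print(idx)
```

1

u = 9//5 = 1
v = 1+1 = 2
idx = 1+2 = 3
idx = 1//5 = 0
idx = 1+2 = 3
idx = 3-3 = 0
idx = 1%3 = 1
j = 1%5 = 1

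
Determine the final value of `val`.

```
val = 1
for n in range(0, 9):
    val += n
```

37

n=0: val = 1+0 = 1
n=1: val = 1+1 = 2
n=2: val = 2+2 = 4
n=3: val = 4+3 = 7
n=4: val = 7+4 = 11
n=5: val = 11+5 = 16
n=6: val = 16+6 = 22
n=7: val = 22+7 = 29
n=8: val = 29+8 = 37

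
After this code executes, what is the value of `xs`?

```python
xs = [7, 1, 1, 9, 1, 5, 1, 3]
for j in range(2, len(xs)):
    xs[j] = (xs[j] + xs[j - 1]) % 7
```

j=2: xs[2] = (1+1)%7 = 2 → [7, 1, 2, 9, 1, 5, 1, 3]
j=3: xs[3] = (9+2)%7 = 4 → [7, 1, 2, 4, 1, 5, 1, 3]
j=4: xs[4] = (1+4)%7 = 5 → [7, 1, 2, 4, 5, 5, 1, 3]
j=5: xs[5] = (5+5)%7 = 3 → [7, 1, 2, 4, 5, 3, 1, 3]
j=6: xs[6] = (1+3)%7 = 4 → [7, 1, 2, 4, 5, 3, 4, 3]
j=7: xs[7] = (3+4)%7 = 0 → [7, 1, 2, 4, 5, 3, 4, 0]

[7, 1, 2, 4, 5, 3, 4, 0]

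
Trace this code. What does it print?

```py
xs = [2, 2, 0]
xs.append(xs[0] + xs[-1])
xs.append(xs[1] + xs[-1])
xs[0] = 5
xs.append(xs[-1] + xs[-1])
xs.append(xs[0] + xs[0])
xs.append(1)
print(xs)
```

[5, 2, 0, 2, 4, 8, 10, 1]

append xs[0]+xs[-1] = 2+0 = 2 → [2, 2, 0, 2]
append xs[1]+xs[-1] = 2+2 = 4 → [2, 2, 0, 2, 4]
xs[0] = 5 → [5, 2, 0, 2, 4]
append xs[-1]+xs[-1] = 4+4 = 8 → [5, 2, 0, 2, 4, 8]
append xs[0]+xs[0] = 5+5 = 10 → [5, 2, 0, 2, 4, 8, 10]
append 1 → [5, 2, 0, 2, 4, 8, 10, 1]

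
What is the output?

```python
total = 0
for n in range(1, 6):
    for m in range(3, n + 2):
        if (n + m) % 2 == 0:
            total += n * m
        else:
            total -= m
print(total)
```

n=2,m=3: odd sum, total = 0-3 = -3
n=3,m=3: even sum, total = (-3)+9 = 6
n=3,m=4: odd sum, total = 6-4 = 2
n=4,m=3: odd sum, total = 2-3 = -1
n=4,m=4: even sum, total = (-1)+16 = 15
n=4,m=5: odd sum, total = 15-5 = 10
n=5,m=3: even sum, total = 10+15 = 25
n=5,m=4: odd sum, total = 25-4 = 21
n=5,m=5: even sum, total = 21+25 = 46
n=5,m=6: odd sum, total = 46-6 = 40

40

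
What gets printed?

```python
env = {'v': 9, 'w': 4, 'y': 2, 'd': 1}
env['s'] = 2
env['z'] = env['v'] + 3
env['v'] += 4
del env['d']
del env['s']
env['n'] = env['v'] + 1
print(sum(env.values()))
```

45

env['s'] = 2 → {'v': 9, 'w': 4, 'y': 2, 'd': 1, 's': 2}
env['z'] = env['v']+3 = 12 → {'v': 9, 'w': 4, 'y': 2, 'd': 1, 's': 2, 'z': 12}
env['v'] = 9+4 = 13 → {'v': 13, 'w': 4, 'y': 2, 'd': 1, 's': 2, 'z': 12}
del 'd' → {'v': 13, 'w': 4, 'y': 2, 's': 2, 'z': 12}
del 's' → {'v': 13, 'w': 4, 'y': 2, 'z': 12}
env['n'] = env['v']+1 = 14 → {'v': 13, 'w': 4, 'y': 2, 'z': 12, 'n': 14}
sum of values = 45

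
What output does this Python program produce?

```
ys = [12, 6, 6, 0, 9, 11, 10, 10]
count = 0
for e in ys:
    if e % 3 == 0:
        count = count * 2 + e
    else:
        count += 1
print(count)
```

e=12: %3==0, count = 0*2+12 = 12
e=6: %3==0, count = 12*2+6 = 30
e=6: %3==0, count = 30*2+6 = 66
e=0: %3==0, count = 66*2+0 = 132
e=9: %3==0, count = 132*2+9 = 273
e=11: not %3==0, count = 273+1 = 274
e=10: not %3==0, count = 274+1 = 275
e=10: not %3==0, count = 275+1 = 276

276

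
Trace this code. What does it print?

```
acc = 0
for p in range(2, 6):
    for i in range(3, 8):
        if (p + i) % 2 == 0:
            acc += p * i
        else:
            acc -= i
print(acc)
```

130

p=2,i=3: odd sum, acc = 0-3 = -3
p=2,i=4: even sum, acc = (-3)+8 = 5
p=2,i=5: odd sum, acc = 5-5 = 0
p=2,i=6: even sum, acc = 0+12 = 12
p=2,i=7: odd sum, acc = 12-7 = 5
p=3,i=3: even sum, acc = 5+9 = 14
p=3,i=4: odd sum, acc = 14-4 = 10
p=3,i=5: even sum, acc = 10+15 = 25
p=3,i=6: odd sum, acc = 25-6 = 19
p=3,i=7: even sum, acc = 19+21 = 40
p=4,i=3: odd sum, acc = 40-3 = 37
p=4,i=4: even sum, acc = 37+16 = 53
p=4,i=5: odd sum, acc = 53-5 = 48
p=4,i=6: even sum, acc = 48+24 = 72
p=4,i=7: odd sum, acc = 72-7 = 65
p=5,i=3: even sum, acc = 65+15 = 80
p=5,i=4: odd sum, acc = 80-4 = 76
p=5,i=5: even sum, acc = 76+25 = 101
p=5,i=6: odd sum, acc = 101-6 = 95
p=5,i=7: even sum, acc = 95+35 = 130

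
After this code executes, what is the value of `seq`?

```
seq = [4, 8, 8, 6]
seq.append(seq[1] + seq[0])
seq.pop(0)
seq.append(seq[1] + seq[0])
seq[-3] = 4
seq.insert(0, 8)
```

append seq[1]+seq[0] = 8+4 = 12 → [4, 8, 8, 6, 12]
pop(0) removes 4 → [8, 8, 6, 12]
append seq[1]+seq[0] = 8+8 = 16 → [8, 8, 6, 12, 16]
seq[-3] = 4 → [8, 8, 4, 12, 16]
insert 8 at 0 → [8, 8, 8, 4, 12, 16]

[8, 8, 8, 4, 12, 16]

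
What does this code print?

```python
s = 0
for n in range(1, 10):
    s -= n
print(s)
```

n=1: s = 0-1 = -1
n=2: s = (-1)-2 = -3
n=3: s = (-3)-3 = -6
n=4: s = (-6)-4 = -10
n=5: s = (-10)-5 = -15
n=6: s = (-15)-6 = -21
n=7: s = (-21)-7 = -28
n=8: s = (-28)-8 = -36
n=9: s = (-36)-9 = -45

-45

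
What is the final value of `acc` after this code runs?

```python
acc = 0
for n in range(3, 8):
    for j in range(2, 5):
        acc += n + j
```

120

n=3,j=2: acc = 0+5 = 5
n=3,j=3: acc = 5+6 = 11
n=3,j=4: acc = 11+7 = 18
n=4,j=2: acc = 18+6 = 24
n=4,j=3: acc = 24+7 = 31
n=4,j=4: acc = 31+8 = 39
n=5,j=2: acc = 39+7 = 46
n=5,j=3: acc = 46+8 = 54
n=5,j=4: acc = 54+9 = 63
n=6,j=2: acc = 63+8 = 71
n=6,j=3: acc = 71+9 = 80
n=6,j=4: acc = 80+10 = 90
n=7,j=2: acc = 90+9 = 99
n=7,j=3: acc = 99+10 = 109
n=7,j=4: acc = 109+11 = 120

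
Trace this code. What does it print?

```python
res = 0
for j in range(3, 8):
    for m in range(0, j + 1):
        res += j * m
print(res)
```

j=3,m=0: res = 0+0 = 0
j=3,m=1: res = 0+3 = 3
j=3,m=2: res = 3+6 = 9
j=3,m=3: res = 9+9 = 18
j=4,m=0: res = 18+0 = 18
j=4,m=1: res = 18+4 = 22
j=4,m=2: res = 22+8 = 30
j=4,m=3: res = 30+12 = 42
j=4,m=4: res = 42+16 = 58
j=5,m=0: res = 58+0 = 58
j=5,m=1: res = 58+5 = 63
j=5,m=2: res = 63+10 = 73
j=5,m=3: res = 73+15 = 88
j=5,m=4: res = 88+20 = 108
j=5,m=5: res = 108+25 = 133
j=6,m=0: res = 133+0 = 133
j=6,m=1: res = 133+6 = 139
j=6,m=2: res = 139+12 = 151
j=6,m=3: res = 151+18 = 169
j=6,m=4: res = 169+24 = 193
j=6,m=5: res = 193+30 = 223
j=6,m=6: res = 223+36 = 259
j=7,m=0: res = 259+0 = 259
j=7,m=1: res = 259+7 = 266
j=7,m=2: res = 266+14 = 280
j=7,m=3: res = 280+21 = 301
j=7,m=4: res = 301+28 = 329
j=7,m=5: res = 329+35 = 364
j=7,m=6: res = 364+42 = 406
j=7,m=7: res = 406+49 = 455

455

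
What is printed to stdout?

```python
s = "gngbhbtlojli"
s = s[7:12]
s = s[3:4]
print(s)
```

l

slice [7:12] → 'lojli'
slice [3:4] → 'l'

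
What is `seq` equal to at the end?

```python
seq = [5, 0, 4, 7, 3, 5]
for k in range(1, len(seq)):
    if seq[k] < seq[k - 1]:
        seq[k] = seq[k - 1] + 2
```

k=1: 0<5, seq[1] = 5+2 = 7 → [5, 7, 4, 7, 3, 5]
k=2: 4<7, seq[2] = 7+2 = 9 → [5, 7, 9, 7, 3, 5]
k=3: 7<9, seq[3] = 9+2 = 11 → [5, 7, 9, 11, 3, 5]
k=4: 3<11, seq[4] = 11+2 = 13 → [5, 7, 9, 11, 13, 5]
k=5: 5<13, seq[5] = 13+2 = 15 → [5, 7, 9, 11, 13, 15]

[5, 7, 9, 11, 13, 15]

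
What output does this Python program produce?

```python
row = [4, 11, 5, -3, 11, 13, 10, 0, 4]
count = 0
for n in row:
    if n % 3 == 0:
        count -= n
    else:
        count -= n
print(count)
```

n=4: not %3==0, count = 0-4 = -4
n=11: not %3==0, count = (-4)-11 = -15
n=5: not %3==0, count = (-15)-5 = -20
n=-3: %3==0, count = (-20)-(-3) = -17
n=11: not %3==0, count = (-17)-11 = -28
n=13: not %3==0, count = (-28)-13 = -41
n=10: not %3==0, count = (-41)-10 = -51
n=0: %3==0, count = (-51)-0 = -51
n=4: not %3==0, count = (-51)-4 = -55

-55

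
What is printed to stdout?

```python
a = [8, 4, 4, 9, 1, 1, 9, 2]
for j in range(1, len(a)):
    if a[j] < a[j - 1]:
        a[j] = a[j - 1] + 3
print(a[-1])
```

29

j=1: 4<8, a[1] = 8+3 = 11 → [8, 11, 4, 9, 1, 1, 9, 2]
j=2: 4<11, a[2] = 11+3 = 14 → [8, 11, 14, 9, 1, 1, 9, 2]
j=3: 9<14, a[3] = 14+3 = 17 → [8, 11, 14, 17, 1, 1, 9, 2]
j=4: 1<17, a[4] = 17+3 = 20 → [8, 11, 14, 17, 20, 1, 9, 2]
j=5: 1<20, a[5] = 20+3 = 23 → [8, 11, 14, 17, 20, 23, 9, 2]
j=6: 9<23, a[6] = 23+3 = 26 → [8, 11, 14, 17, 20, 23, 26, 2]
j=7: 2<26, a[7] = 26+3 = 29 → [8, 11, 14, 17, 20, 23, 26, 29]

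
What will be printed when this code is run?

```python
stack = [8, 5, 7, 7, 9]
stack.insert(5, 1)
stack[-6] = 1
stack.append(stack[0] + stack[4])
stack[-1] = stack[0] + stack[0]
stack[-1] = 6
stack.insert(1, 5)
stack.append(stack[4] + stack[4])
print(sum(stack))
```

insert 1 at 5 → [8, 5, 7, 7, 9, 1]
stack[-6] = 1 → [1, 5, 7, 7, 9, 1]
append stack[0]+stack[4] = 1+9 = 10 → [1, 5, 7, 7, 9, 1, 10]
stack[-1] = stack[0]+stack[0] = 1+1 = 2 → [1, 5, 7, 7, 9, 1, 2]
stack[-1] = 6 → [1, 5, 7, 7, 9, 1, 6]
insert 5 at 1 → [1, 5, 5, 7, 7, 9, 1, 6]
append stack[4]+stack[4] = 7+7 = 14 → [1, 5, 5, 7, 7, 9, 1, 6, 14]
sum = 55

55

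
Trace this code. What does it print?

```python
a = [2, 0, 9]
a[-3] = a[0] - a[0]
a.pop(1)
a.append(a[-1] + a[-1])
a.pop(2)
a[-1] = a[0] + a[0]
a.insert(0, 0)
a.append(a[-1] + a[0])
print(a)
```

[0, 0, 0, 0]

a[-3] = a[0]-a[0] = 2-2 = 0 → [0, 0, 9]
pop(1) removes 0 → [0, 9]
append a[-1]+a[-1] = 9+9 = 18 → [0, 9, 18]
pop(2) removes 18 → [0, 9]
a[-1] = a[0]+a[0] = 0+0 = 0 → [0, 0]
insert 0 at 0 → [0, 0, 0]
append a[-1]+a[0] = 0+0 = 0 → [0, 0, 0, 0]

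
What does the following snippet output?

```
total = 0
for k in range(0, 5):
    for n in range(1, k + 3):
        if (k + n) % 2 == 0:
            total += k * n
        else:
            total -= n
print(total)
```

69

k=0,n=1: odd sum, total = 0-1 = -1
k=0,n=2: even sum, total = (-1)+0 = -1
k=1,n=1: even sum, total = (-1)+1 = 0
k=1,n=2: odd sum, total = 0-2 = -2
k=1,n=3: even sum, total = (-2)+3 = 1
k=2,n=1: odd sum, total = 1-1 = 0
k=2,n=2: even sum, total = 0+4 = 4
k=2,n=3: odd sum, total = 4-3 = 1
k=2,n=4: even sum, total = 1+8 = 9
k=3,n=1: even sum, total = 9+3 = 12
k=3,n=2: odd sum, total = 12-2 = 10
k=3,n=3: even sum, total = 10+9 = 19
k=3,n=4: odd sum, total = 19-4 = 15
k=3,n=5: even sum, total = 15+15 = 30
k=4,n=1: odd sum, total = 30-1 = 29
k=4,n=2: even sum, total = 29+8 = 37
k=4,n=3: odd sum, total = 37-3 = 34
k=4,n=4: even sum, total = 34+16 = 50
k=4,n=5: odd sum, total = 50-5 = 45
k=4,n=6: even sum, total = 45+24 = 69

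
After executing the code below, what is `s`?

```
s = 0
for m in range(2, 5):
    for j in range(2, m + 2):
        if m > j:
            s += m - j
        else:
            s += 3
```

m=2,j=2: not 2>2, s = 0+3 = 3
m=2,j=3: not 2>3, s = 3+3 = 6
m=3,j=2: 3>2, s = 6+1 = 7
m=3,j=3: not 3>3, s = 7+3 = 10
m=3,j=4: not 3>4, s = 10+3 = 13
m=4,j=2: 4>2, s = 13+2 = 15
m=4,j=3: 4>3, s = 15+1 = 16
m=4,j=4: not 4>4, s = 16+3 = 19
m=4,j=5: not 4>5, s = 19+3 = 22

22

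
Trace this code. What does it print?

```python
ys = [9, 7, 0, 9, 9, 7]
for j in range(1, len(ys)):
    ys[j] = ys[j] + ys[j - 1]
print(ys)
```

j=1: ys[1] = 7+9 = 16 → [9, 16, 0, 9, 9, 7]
j=2: ys[2] = 0+16 = 16 → [9, 16, 16, 9, 9, 7]
j=3: ys[3] = 9+16 = 25 → [9, 16, 16, 25, 9, 7]
j=4: ys[4] = 9+25 = 34 → [9, 16, 16, 25, 34, 7]
j=5: ys[5] = 7+34 = 41 → [9, 16, 16, 25, 34, 41]

[9, 16, 16, 25, 34, 41]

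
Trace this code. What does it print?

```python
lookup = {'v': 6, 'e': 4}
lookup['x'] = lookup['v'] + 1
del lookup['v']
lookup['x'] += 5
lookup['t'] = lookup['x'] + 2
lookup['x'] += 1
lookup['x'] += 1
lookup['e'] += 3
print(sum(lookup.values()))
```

lookup['x'] = lookup['v']+1 = 7 → {'v': 6, 'e': 4, 'x': 7}
del 'v' → {'e': 4, 'x': 7}
lookup['x'] = 7+5 = 12 → {'e': 4, 'x': 12}
lookup['t'] = lookup['x']+2 = 14 → {'e': 4, 'x': 12, 't': 14}
lookup['x'] = 12+1 = 13 → {'e': 4, 'x': 13, 't': 14}
lookup['x'] = 13+1 = 14 → {'e': 4, 'x': 14, 't': 14}
lookup['e'] = 4+3 = 7 → {'e': 7, 'x': 14, 't': 14}
sum of values = 35

35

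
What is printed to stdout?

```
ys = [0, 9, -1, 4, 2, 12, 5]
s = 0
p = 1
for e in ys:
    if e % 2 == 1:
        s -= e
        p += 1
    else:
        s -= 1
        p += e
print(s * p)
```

e=0: not odd, s = 0-1 = -1; p=1
e=9: odd, s = (-1)-9 = -10; p=2
e=-1: odd, s = (-10)-(-1) = -9; p=3
e=4: not odd, s = (-9)-1 = -10; p=7
e=2: not odd, s = (-10)-1 = -11; p=9
e=12: not odd, s = (-11)-1 = -12; p=21
e=5: odd, s = (-12)-5 = -17; p=22
s*p = (-17)*22 = -374

-374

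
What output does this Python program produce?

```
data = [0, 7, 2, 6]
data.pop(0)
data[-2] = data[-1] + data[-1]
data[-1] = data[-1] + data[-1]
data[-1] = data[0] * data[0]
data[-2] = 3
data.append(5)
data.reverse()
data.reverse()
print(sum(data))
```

pop(0) removes 0 → [7, 2, 6]
data[-2] = data[-1]+data[-1] = 6+6 = 12 → [7, 12, 6]
data[-1] = data[-1]+data[-1] = 6+6 = 12 → [7, 12, 12]
data[-1] = data[0]*data[0] = 7*7 = 49 → [7, 12, 49]
data[-2] = 3 → [7, 3, 49]
append 5 → [7, 3, 49, 5]
reverse → [5, 49, 3, 7]
reverse → [7, 3, 49, 5]
sum = 64

64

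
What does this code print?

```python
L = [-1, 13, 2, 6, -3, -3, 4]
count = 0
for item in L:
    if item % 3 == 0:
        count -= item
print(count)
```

item=-1: not %3==0
item=13: not %3==0
item=2: not %3==0
item=6: %3==0, count = 0-6 = -6
item=-3: %3==0, count = (-6)-(-3) = -3
item=-3: %3==0, count = (-3)-(-3) = 0
item=4: not %3==0

0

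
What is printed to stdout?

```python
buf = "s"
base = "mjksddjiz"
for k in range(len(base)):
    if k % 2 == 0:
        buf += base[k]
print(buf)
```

smkdjz

k=0: add 'm' → 'sm'
k=1: skip
k=2: add 'k' → 'smk'
k=3: skip
k=4: add 'd' → 'smkd'
k=5: skip
k=6: add 'j' → 'smkdj'
k=7: skip
k=8: add 'z' → 'smkdjz'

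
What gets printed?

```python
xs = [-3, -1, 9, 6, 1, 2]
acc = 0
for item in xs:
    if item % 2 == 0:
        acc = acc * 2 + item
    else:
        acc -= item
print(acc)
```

item=-3: not even, acc = 0-(-3) = 3
item=-1: not even, acc = 3-(-1) = 4
item=9: not even, acc = 4-9 = -5
item=6: even, acc = (-5)*2+6 = -4
item=1: not even, acc = (-4)-1 = -5
item=2: even, acc = (-5)*2+2 = -8

-8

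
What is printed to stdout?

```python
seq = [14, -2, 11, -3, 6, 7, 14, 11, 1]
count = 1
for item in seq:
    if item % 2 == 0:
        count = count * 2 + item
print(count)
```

item=14: even, count = 1*2+14 = 16
item=-2: even, count = 16*2+(-2) = 30
item=11: not even
item=-3: not even
item=6: even, count = 30*2+6 = 66
item=7: not even
item=14: even, count = 66*2+14 = 146
item=11: not even
item=1: not even

146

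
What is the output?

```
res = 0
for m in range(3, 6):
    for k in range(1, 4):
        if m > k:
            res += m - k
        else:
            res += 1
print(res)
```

19

m=3,k=1: 3>1, res = 0+2 = 2
m=3,k=2: 3>2, res = 2+1 = 3
m=3,k=3: not 3>3, res = 3+1 = 4
m=4,k=1: 4>1, res = 4+3 = 7
m=4,k=2: 4>2, res = 7+2 = 9
m=4,k=3: 4>3, res = 9+1 = 10
m=5,k=1: 5>1, res = 10+4 = 14
m=5,k=2: 5>2, res = 14+3 = 17
m=5,k=3: 5>3, res = 17+2 = 19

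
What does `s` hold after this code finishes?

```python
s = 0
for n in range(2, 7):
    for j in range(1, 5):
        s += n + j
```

130

n=2,j=1: s = 0+3 = 3
n=2,j=2: s = 3+4 = 7
n=2,j=3: s = 7+5 = 12
n=2,j=4: s = 12+6 = 18
n=3,j=1: s = 18+4 = 22
n=3,j=2: s = 22+5 = 27
n=3,j=3: s = 27+6 = 33
n=3,j=4: s = 33+7 = 40
n=4,j=1: s = 40+5 = 45
n=4,j=2: s = 45+6 = 51
n=4,j=3: s = 51+7 = 58
n=4,j=4: s = 58+8 = 66
n=5,j=1: s = 66+6 = 72
n=5,j=2: s = 72+7 = 79
n=5,j=3: s = 79+8 = 87
n=5,j=4: s = 87+9 = 96
n=6,j=1: s = 96+7 = 103
n=6,j=2: s = 103+8 = 111
n=6,j=3: s = 111+9 = 120
n=6,j=4: s = 120+10 = 130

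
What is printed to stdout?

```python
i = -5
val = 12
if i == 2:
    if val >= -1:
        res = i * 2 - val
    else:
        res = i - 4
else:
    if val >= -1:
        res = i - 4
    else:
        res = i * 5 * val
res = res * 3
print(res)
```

-27

i=-5, val=12
i == 2 is False; val >= -1 is True
→ res = i - 4 = -9
res = (-9)*3 = -27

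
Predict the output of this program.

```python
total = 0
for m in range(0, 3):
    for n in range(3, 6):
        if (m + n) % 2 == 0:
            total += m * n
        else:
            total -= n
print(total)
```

-4

m=0,n=3: odd sum, total = 0-3 = -3
m=0,n=4: even sum, total = (-3)+0 = -3
m=0,n=5: odd sum, total = (-3)-5 = -8
m=1,n=3: even sum, total = (-8)+3 = -5
m=1,n=4: odd sum, total = (-5)-4 = -9
m=1,n=5: even sum, total = (-9)+5 = -4
m=2,n=3: odd sum, total = (-4)-3 = -7
m=2,n=4: even sum, total = (-7)+8 = 1
m=2,n=5: odd sum, total = 1-5 = -4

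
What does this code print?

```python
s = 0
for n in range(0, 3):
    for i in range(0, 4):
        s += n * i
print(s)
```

n=0,i=0: s = 0+0 = 0
n=0,i=1: s = 0+0 = 0
n=0,i=2: s = 0+0 = 0
n=0,i=3: s = 0+0 = 0
n=1,i=0: s = 0+0 = 0
n=1,i=1: s = 0+1 = 1
n=1,i=2: s = 1+2 = 3
n=1,i=3: s = 3+3 = 6
n=2,i=0: s = 6+0 = 6
n=2,i=1: s = 6+2 = 8
n=2,i=2: s = 8+4 = 12
n=2,i=3: s = 12+6 = 18

18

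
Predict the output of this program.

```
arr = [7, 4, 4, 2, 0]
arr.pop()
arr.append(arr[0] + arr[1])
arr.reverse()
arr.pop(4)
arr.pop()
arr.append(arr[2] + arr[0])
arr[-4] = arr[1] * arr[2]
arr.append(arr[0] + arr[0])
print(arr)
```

[8, 2, 4, 15, 16]

pop() removes 0 → [7, 4, 4, 2]
append arr[0]+arr[1] = 7+4 = 11 → [7, 4, 4, 2, 11]
reverse → [11, 2, 4, 4, 7]
pop(4) removes 7 → [11, 2, 4, 4]
pop() removes 4 → [11, 2, 4]
append arr[2]+arr[0] = 4+11 = 15 → [11, 2, 4, 15]
arr[-4] = arr[1]*arr[2] = 2*4 = 8 → [8, 2, 4, 15]
append arr[0]+arr[0] = 8+8 = 16 → [8, 2, 4, 15, 16]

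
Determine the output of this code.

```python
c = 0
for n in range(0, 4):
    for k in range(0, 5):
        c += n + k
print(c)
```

70

n=0,k=0: c = 0+0 = 0
n=0,k=1: c = 0+1 = 1
n=0,k=2: c = 1+2 = 3
n=0,k=3: c = 3+3 = 6
n=0,k=4: c = 6+4 = 10
n=1,k=0: c = 10+1 = 11
n=1,k=1: c = 11+2 = 13
n=1,k=2: c = 13+3 = 16
n=1,k=3: c = 16+4 = 20
n=1,k=4: c = 20+5 = 25
n=2,k=0: c = 25+2 = 27
n=2,k=1: c = 27+3 = 30
n=2,k=2: c = 30+4 = 34
n=2,k=3: c = 34+5 = 39
n=2,k=4: c = 39+6 = 45
n=3,k=0: c = 45+3 = 48
n=3,k=1: c = 48+4 = 52
n=3,k=2: c = 52+5 = 57
n=3,k=3: c = 57+6 = 63
n=3,k=4: c = 63+7 = 70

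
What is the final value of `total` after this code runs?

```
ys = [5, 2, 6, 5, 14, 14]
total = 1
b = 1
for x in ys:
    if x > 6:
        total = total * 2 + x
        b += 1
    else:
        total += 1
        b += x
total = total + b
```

x=5: not >6, total = 1+1 = 2; b=6
x=2: not >6, total = 2+1 = 3; b=8
x=6: not >6, total = 3+1 = 4; b=14
x=5: not >6, total = 4+1 = 5; b=19
x=14: >6, total = 5*2+14 = 24; b=20
x=14: >6, total = 24*2+14 = 62; b=21
total+b = 62+21 = 83

83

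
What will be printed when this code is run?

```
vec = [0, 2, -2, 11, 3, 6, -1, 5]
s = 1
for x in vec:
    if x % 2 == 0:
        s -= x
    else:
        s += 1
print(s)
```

-1

x=0: even, s = 1-0 = 1
x=2: even, s = 1-2 = -1
x=-2: even, s = (-1)-(-2) = 1
x=11: not even, s = 1+1 = 2
x=3: not even, s = 2+1 = 3
x=6: even, s = 3-6 = -3
x=-1: not even, s = (-3)+1 = -2
x=5: not even, s = (-2)+1 = -1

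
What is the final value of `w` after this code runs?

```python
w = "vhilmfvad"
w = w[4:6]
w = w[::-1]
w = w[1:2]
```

'm'

slice [4:6] → 'mf'
reverse → 'fm'
slice [1:2] → 'm'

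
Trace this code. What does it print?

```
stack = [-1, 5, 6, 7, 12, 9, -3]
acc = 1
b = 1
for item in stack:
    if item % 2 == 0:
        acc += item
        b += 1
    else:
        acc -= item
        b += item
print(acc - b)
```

-18

item=-1: not even, acc = 1-(-1) = 2; b=0
item=5: not even, acc = 2-5 = -3; b=5
item=6: even, acc = (-3)+6 = 3; b=6
item=7: not even, acc = 3-7 = -4; b=13
item=12: even, acc = (-4)+12 = 8; b=14
item=9: not even, acc = 8-9 = -1; b=23
item=-3: not even, acc = (-1)-(-3) = 2; b=20
acc-b = 2-20 = -18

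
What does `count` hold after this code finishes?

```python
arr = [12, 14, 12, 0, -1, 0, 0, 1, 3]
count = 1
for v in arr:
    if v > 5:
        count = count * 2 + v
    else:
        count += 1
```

v=12: >5, count = 1*2+12 = 14
v=14: >5, count = 14*2+14 = 42
v=12: >5, count = 42*2+12 = 96
v=0: not >5, count = 96+1 = 97
v=-1: not >5, count = 97+1 = 98
v=0: not >5, count = 98+1 = 99
v=0: not >5, count = 99+1 = 100
v=1: not >5, count = 100+1 = 101
v=3: not >5, count = 101+1 = 102

102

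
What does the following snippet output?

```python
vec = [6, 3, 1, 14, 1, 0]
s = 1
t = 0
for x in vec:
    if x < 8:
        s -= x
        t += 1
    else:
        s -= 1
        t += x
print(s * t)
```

-209

x=6: <8, s = 1-6 = -5; t=1
x=3: <8, s = (-5)-3 = -8; t=2
x=1: <8, s = (-8)-1 = -9; t=3
x=14: not <8, s = (-9)-1 = -10; t=17
x=1: <8, s = (-10)-1 = -11; t=18
x=0: <8, s = (-11)-0 = -11; t=19
s*t = (-11)*19 = -209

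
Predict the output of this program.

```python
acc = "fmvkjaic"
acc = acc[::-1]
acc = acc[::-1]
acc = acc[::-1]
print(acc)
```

reverse → 'ciajkvmf'
reverse → 'fmvkjaic'
reverse → 'ciajkvmf'

ciajkvmf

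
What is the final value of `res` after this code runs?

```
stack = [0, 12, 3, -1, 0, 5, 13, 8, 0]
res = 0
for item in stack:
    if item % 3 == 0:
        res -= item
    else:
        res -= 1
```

item=0: %3==0, res = 0-0 = 0
item=12: %3==0, res = 0-12 = -12
item=3: %3==0, res = (-12)-3 = -15
item=-1: not %3==0, res = (-15)-1 = -16
item=0: %3==0, res = (-16)-0 = -16
item=5: not %3==0, res = (-16)-1 = -17
item=13: not %3==0, res = (-17)-1 = -18
item=8: not %3==0, res = (-18)-1 = -19
item=0: %3==0, res = (-19)-0 = -19

-19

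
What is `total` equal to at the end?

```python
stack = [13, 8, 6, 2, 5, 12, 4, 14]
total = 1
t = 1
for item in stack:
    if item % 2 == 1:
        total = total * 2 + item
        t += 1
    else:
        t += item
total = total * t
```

item=13: odd, total = 1*2+13 = 15; t=2
item=8: not odd; t=10
item=6: not odd; t=16
item=2: not odd; t=18
item=5: odd, total = 15*2+5 = 35; t=19
item=12: not odd; t=31
item=4: not odd; t=35
item=14: not odd; t=49
total*t = 35*49 = 1715

1715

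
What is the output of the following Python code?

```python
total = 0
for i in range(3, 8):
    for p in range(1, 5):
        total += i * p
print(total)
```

i=3,p=1: total = 0+3 = 3
i=3,p=2: total = 3+6 = 9
i=3,p=3: total = 9+9 = 18
i=3,p=4: total = 18+12 = 30
i=4,p=1: total = 30+4 = 34
i=4,p=2: total = 34+8 = 42
i=4,p=3: total = 42+12 = 54
i=4,p=4: total = 54+16 = 70
i=5,p=1: total = 70+5 = 75
i=5,p=2: total = 75+10 = 85
i=5,p=3: total = 85+15 = 100
i=5,p=4: total = 100+20 = 120
i=6,p=1: total = 120+6 = 126
i=6,p=2: total = 126+12 = 138
i=6,p=3: total = 138+18 = 156
i=6,p=4: total = 156+24 = 180
i=7,p=1: total = 180+7 = 187
i=7,p=2: total = 187+14 = 201
i=7,p=3: total = 201+21 = 222
i=7,p=4: total = 222+28 = 250

250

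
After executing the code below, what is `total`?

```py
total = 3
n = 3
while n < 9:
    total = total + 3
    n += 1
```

21

n=3: total = 3+3 = 6
n=4: total = 6+3 = 9
n=5: total = 9+3 = 12
n=6: total = 12+3 = 15
n=7: total = 15+3 = 18
n=8: total = 18+3 = 21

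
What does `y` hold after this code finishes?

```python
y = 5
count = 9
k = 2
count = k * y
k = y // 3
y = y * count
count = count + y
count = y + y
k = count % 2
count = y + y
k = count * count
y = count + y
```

150

count = 2*5 = 10
k = 5//3 = 1
y = 5*10 = 50
count = 10+50 = 60
count = 50+50 = 100
k = 100%2 = 0
count = 50+50 = 100
k = 100*100 = 10000
y = 100+50 = 150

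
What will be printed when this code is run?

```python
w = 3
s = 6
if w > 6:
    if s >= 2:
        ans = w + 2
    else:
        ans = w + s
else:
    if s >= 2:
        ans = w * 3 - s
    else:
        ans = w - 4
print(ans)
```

w=3, s=6
w > 6 is False; s >= 2 is True
→ ans = w * 3 - s = 3

3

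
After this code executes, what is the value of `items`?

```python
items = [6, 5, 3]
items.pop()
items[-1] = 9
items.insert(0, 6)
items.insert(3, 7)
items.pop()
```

[6, 6, 9]

pop() removes 3 → [6, 5]
items[-1] = 9 → [6, 9]
insert 6 at 0 → [6, 6, 9]
insert 7 at 3 → [6, 6, 9, 7]
pop() removes 7 → [6, 6, 9]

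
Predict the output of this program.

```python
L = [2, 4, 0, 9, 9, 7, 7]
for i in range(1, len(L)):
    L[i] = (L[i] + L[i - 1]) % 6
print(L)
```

[2, 0, 0, 3, 0, 1, 2]

i=1: L[1] = (4+2)%6 = 0 → [2, 0, 0, 9, 9, 7, 7]
i=2: L[2] = (0+0)%6 = 0 → [2, 0, 0, 9, 9, 7, 7]
i=3: L[3] = (9+0)%6 = 3 → [2, 0, 0, 3, 9, 7, 7]
i=4: L[4] = (9+3)%6 = 0 → [2, 0, 0, 3, 0, 7, 7]
i=5: L[5] = (7+0)%6 = 1 → [2, 0, 0, 3, 0, 1, 7]
i=6: L[6] = (7+1)%6 = 2 → [2, 0, 0, 3, 0, 1, 2]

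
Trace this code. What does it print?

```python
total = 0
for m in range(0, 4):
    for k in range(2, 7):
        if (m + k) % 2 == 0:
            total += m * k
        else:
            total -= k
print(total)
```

16

m=0,k=2: even sum, total = 0+0 = 0
m=0,k=3: odd sum, total = 0-3 = -3
m=0,k=4: even sum, total = (-3)+0 = -3
m=0,k=5: odd sum, total = (-3)-5 = -8
m=0,k=6: even sum, total = (-8)+0 = -8
m=1,k=2: odd sum, total = (-8)-2 = -10
m=1,k=3: even sum, total = (-10)+3 = -7
m=1,k=4: odd sum, total = (-7)-4 = -11
m=1,k=5: even sum, total = (-11)+5 = -6
m=1,k=6: odd sum, total = (-6)-6 = -12
m=2,k=2: even sum, total = (-12)+4 = -8
m=2,k=3: odd sum, total = (-8)-3 = -11
m=2,k=4: even sum, total = (-11)+8 = -3
m=2,k=5: odd sum, total = (-3)-5 = -8
m=2,k=6: even sum, total = (-8)+12 = 4
m=3,k=2: odd sum, total = 4-2 = 2
m=3,k=3: even sum, total = 2+9 = 11
m=3,k=4: odd sum, total = 11-4 = 7
m=3,k=5: even sum, total = 7+15 = 22
m=3,k=6: odd sum, total = 22-6 = 16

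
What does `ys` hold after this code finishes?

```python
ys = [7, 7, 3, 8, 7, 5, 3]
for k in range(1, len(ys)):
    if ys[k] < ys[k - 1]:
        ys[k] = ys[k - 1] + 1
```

[7, 7, 8, 8, 9, 10, 11]

k=1: 7>=7, unchanged → [7, 7, 3, 8, 7, 5, 3]
k=2: 3<7, ys[2] = 7+1 = 8 → [7, 7, 8, 8, 7, 5, 3]
k=3: 8>=8, unchanged → [7, 7, 8, 8, 7, 5, 3]
k=4: 7<8, ys[4] = 8+1 = 9 → [7, 7, 8, 8, 9, 5, 3]
k=5: 5<9, ys[5] = 9+1 = 10 → [7, 7, 8, 8, 9, 10, 3]
k=6: 3<10, ys[6] = 10+1 = 11 → [7, 7, 8, 8, 9, 10, 11]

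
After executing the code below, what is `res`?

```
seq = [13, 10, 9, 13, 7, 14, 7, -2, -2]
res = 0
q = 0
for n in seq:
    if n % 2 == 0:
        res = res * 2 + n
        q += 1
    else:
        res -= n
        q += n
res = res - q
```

n=13: not even, res = 0-13 = -13; q=13
n=10: even, res = (-13)*2+10 = -16; q=14
n=9: not even, res = (-16)-9 = -25; q=23
n=13: not even, res = (-25)-13 = -38; q=36
n=7: not even, res = (-38)-7 = -45; q=43
n=14: even, res = (-45)*2+14 = -76; q=44
n=7: not even, res = (-76)-7 = -83; q=51
n=-2: even, res = (-83)*2+(-2) = -168; q=52
n=-2: even, res = (-168)*2+(-2) = -338; q=53
res-q = (-338)-53 = -391

-391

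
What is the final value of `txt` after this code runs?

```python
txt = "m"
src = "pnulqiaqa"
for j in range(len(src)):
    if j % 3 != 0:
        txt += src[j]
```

j=0: skip
j=1: add 'n' → 'mn'
j=2: add 'u' → 'mnu'
j=3: skip
j=4: add 'q' → 'mnuq'
j=5: add 'i' → 'mnuqi'
j=6: skip
j=7: add 'q' → 'mnuqiq'
j=8: add 'a' → 'mnuqiqa'

'mnuqiqa'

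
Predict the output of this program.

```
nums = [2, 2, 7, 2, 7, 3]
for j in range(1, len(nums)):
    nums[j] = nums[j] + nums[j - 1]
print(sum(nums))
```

73

j=1: nums[1] = 2+2 = 4 → [2, 4, 7, 2, 7, 3]
j=2: nums[2] = 7+4 = 11 → [2, 4, 11, 2, 7, 3]
j=3: nums[3] = 2+11 = 13 → [2, 4, 11, 13, 7, 3]
j=4: nums[4] = 7+13 = 20 → [2, 4, 11, 13, 20, 3]
j=5: nums[5] = 3+20 = 23 → [2, 4, 11, 13, 20, 23]
sum = 73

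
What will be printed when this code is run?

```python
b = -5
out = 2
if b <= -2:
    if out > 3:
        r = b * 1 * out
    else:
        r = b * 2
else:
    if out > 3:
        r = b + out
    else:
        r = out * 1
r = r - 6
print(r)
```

b=-5, out=2
b <= -2 is True; out > 3 is False
→ r = b * 2 = -10
r = (-10)-6 = -16

-16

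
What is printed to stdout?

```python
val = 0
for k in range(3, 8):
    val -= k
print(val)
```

k=3: val = 0-3 = -3
k=4: val = (-3)-4 = -7
k=5: val = (-7)-5 = -12
k=6: val = (-12)-6 = -18
k=7: val = (-18)-7 = -25

-25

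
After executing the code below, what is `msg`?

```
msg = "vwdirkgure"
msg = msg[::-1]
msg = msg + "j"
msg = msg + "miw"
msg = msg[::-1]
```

'wimjvwdirkgure'

reverse → 'erugkridwv'
+ 'j' → 'erugkridwvj'
+ 'miw' → 'erugkridwvjmiw'
reverse → 'wimjvwdirkgure'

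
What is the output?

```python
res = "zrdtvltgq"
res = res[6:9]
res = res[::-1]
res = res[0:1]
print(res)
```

q

slice [6:9] → 'tgq'
reverse → 'qgt'
slice [0:1] → 'q'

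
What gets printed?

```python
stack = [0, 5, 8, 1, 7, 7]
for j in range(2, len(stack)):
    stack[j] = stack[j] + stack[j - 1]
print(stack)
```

[0, 5, 13, 14, 21, 28]

j=2: stack[2] = 8+5 = 13 → [0, 5, 13, 1, 7, 7]
j=3: stack[3] = 1+13 = 14 → [0, 5, 13, 14, 7, 7]
j=4: stack[4] = 7+14 = 21 → [0, 5, 13, 14, 21, 7]
j=5: stack[5] = 7+21 = 28 → [0, 5, 13, 14, 21, 28]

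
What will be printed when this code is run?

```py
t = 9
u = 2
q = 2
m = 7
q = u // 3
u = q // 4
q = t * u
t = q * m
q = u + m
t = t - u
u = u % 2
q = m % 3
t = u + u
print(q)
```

q = 2//3 = 0
u = 0//4 = 0
q = 9*0 = 0
t = 0*7 = 0
q = 0+7 = 7
t = 0-0 = 0
u = 0%2 = 0
q = 7%3 = 1
t = 0+0 = 0

1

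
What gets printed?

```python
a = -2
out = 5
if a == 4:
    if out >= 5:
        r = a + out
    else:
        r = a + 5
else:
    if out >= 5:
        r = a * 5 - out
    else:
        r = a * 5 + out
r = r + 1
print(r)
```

-14

a=-2, out=5
a == 4 is False; out >= 5 is True
→ r = a * 5 - out = -15
r = (-15)+1 = -14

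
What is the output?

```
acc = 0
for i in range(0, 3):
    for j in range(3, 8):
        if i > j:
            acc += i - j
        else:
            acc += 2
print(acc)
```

i=0,j=3: not 0>3, acc = 0+2 = 2
i=0,j=4: not 0>4, acc = 2+2 = 4
i=0,j=5: not 0>5, acc = 4+2 = 6
i=0,j=6: not 0>6, acc = 6+2 = 8
i=0,j=7: not 0>7, acc = 8+2 = 10
i=1,j=3: not 1>3, acc = 10+2 = 12
i=1,j=4: not 1>4, acc = 12+2 = 14
i=1,j=5: not 1>5, acc = 14+2 = 16
i=1,j=6: not 1>6, acc = 16+2 = 18
i=1,j=7: not 1>7, acc = 18+2 = 20
i=2,j=3: not 2>3, acc = 20+2 = 22
i=2,j=4: not 2>4, acc = 22+2 = 24
i=2,j=5: not 2>5, acc = 24+2 = 26
i=2,j=6: not 2>6, acc = 26+2 = 28
i=2,j=7: not 2>7, acc = 28+2 = 30

30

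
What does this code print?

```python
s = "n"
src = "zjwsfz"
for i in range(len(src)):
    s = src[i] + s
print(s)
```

i=0: prepend 'z' → 'zn'
i=1: prepend 'j' → 'jzn'
i=2: prepend 'w' → 'wjzn'
i=3: prepend 's' → 'swjzn'
i=4: prepend 'f' → 'fswjzn'
i=5: prepend 'z' → 'zfswjzn'

zfswjzn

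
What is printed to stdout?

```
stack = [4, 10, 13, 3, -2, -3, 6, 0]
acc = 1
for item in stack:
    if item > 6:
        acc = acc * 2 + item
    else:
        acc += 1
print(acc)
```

item=4: not >6, acc = 1+1 = 2
item=10: >6, acc = 2*2+10 = 14
item=13: >6, acc = 14*2+13 = 41
item=3: not >6, acc = 41+1 = 42
item=-2: not >6, acc = 42+1 = 43
item=-3: not >6, acc = 43+1 = 44
item=6: not >6, acc = 44+1 = 45
item=0: not >6, acc = 45+1 = 46

46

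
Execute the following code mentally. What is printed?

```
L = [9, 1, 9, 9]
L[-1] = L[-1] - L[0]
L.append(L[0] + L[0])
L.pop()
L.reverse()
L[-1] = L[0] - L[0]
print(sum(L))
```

10

L[-1] = L[-1]-L[0] = 9-9 = 0 → [9, 1, 9, 0]
append L[0]+L[0] = 9+9 = 18 → [9, 1, 9, 0, 18]
pop() removes 18 → [9, 1, 9, 0]
reverse → [0, 9, 1, 9]
L[-1] = L[0]-L[0] = 0-0 = 0 → [0, 9, 1, 0]
sum = 10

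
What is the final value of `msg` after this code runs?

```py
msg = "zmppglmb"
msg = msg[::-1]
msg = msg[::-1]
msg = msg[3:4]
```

'p'

reverse → 'bmlgppmz'
reverse → 'zmppglmb'
slice [3:4] → 'p'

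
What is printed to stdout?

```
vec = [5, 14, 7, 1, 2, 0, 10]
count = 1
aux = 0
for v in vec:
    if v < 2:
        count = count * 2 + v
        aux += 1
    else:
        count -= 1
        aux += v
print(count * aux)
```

-360

v=5: not <2, count = 1-1 = 0; aux=5
v=14: not <2, count = 0-1 = -1; aux=19
v=7: not <2, count = (-1)-1 = -2; aux=26
v=1: <2, count = (-2)*2+1 = -3; aux=27
v=2: not <2, count = (-3)-1 = -4; aux=29
v=0: <2, count = (-4)*2+0 = -8; aux=30
v=10: not <2, count = (-8)-1 = -9; aux=40
count*aux = (-9)*40 = -360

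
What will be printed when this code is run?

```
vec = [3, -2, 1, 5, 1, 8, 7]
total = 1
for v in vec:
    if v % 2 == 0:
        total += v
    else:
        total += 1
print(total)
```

v=3: not even, total = 1+1 = 2
v=-2: even, total = 2+(-2) = 0
v=1: not even, total = 0+1 = 1
v=5: not even, total = 1+1 = 2
v=1: not even, total = 2+1 = 3
v=8: even, total = 3+8 = 11
v=7: not even, total = 11+1 = 12

12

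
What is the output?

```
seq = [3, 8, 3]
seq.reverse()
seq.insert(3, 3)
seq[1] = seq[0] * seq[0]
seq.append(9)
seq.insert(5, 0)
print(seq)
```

[3, 9, 3, 3, 9, 0]

reverse → [3, 8, 3]
insert 3 at 3 → [3, 8, 3, 3]
seq[1] = seq[0]*seq[0] = 3*3 = 9 → [3, 9, 3, 3]
append 9 → [3, 9, 3, 3, 9]
insert 0 at 5 → [3, 9, 3, 3, 9, 0]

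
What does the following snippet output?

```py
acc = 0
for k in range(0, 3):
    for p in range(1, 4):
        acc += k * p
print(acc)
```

18

k=0,p=1: acc = 0+0 = 0
k=0,p=2: acc = 0+0 = 0
k=0,p=3: acc = 0+0 = 0
k=1,p=1: acc = 0+1 = 1
k=1,p=2: acc = 1+2 = 3
k=1,p=3: acc = 3+3 = 6
k=2,p=1: acc = 6+2 = 8
k=2,p=2: acc = 8+4 = 12
k=2,p=3: acc = 12+6 = 18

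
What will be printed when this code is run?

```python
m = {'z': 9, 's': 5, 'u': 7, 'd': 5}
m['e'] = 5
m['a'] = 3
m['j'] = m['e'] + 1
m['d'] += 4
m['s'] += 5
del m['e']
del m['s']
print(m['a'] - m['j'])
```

m['e'] = 5 → {'z': 9, 's': 5, 'u': 7, 'd': 5, 'e': 5}
m['a'] = 3 → {'z': 9, 's': 5, 'u': 7, 'd': 5, 'e': 5, 'a': 3}
m['j'] = m['e']+1 = 6 → {'z': 9, 's': 5, 'u': 7, 'd': 5, 'e': 5, 'a': 3, 'j': 6}
m['d'] = 5+4 = 9 → {'z': 9, 's': 5, 'u': 7, 'd': 9, 'e': 5, 'a': 3, 'j': 6}
m['s'] = 5+5 = 10 → {'z': 9, 's': 10, 'u': 7, 'd': 9, 'e': 5, 'a': 3, 'j': 6}
del 'e' → {'z': 9, 's': 10, 'u': 7, 'd': 9, 'a': 3, 'j': 6}
del 's' → {'z': 9, 'u': 7, 'd': 9, 'a': 3, 'j': 6}
m['a']-m['j'] = 3-6 = -3

-3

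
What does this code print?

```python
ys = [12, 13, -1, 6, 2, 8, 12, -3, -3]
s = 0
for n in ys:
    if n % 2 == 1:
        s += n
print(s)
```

6

n=12: not odd
n=13: odd, s = 0+13 = 13
n=-1: odd, s = 13+(-1) = 12
n=6: not odd
n=2: not odd
n=8: not odd
n=12: not odd
n=-3: odd, s = 12+(-3) = 9
n=-3: odd, s = 9+(-3) = 6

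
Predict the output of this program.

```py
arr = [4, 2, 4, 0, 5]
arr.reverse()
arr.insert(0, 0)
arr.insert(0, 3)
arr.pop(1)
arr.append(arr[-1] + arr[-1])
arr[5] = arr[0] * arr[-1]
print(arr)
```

reverse → [5, 0, 4, 2, 4]
insert 0 at 0 → [0, 5, 0, 4, 2, 4]
insert 3 at 0 → [3, 0, 5, 0, 4, 2, 4]
pop(1) removes 0 → [3, 5, 0, 4, 2, 4]
append arr[-1]+arr[-1] = 4+4 = 8 → [3, 5, 0, 4, 2, 4, 8]
arr[5] = arr[0]*arr[-1] = 3*8 = 24 → [3, 5, 0, 4, 2, 24, 8]

[3, 5, 0, 4, 2, 24, 8]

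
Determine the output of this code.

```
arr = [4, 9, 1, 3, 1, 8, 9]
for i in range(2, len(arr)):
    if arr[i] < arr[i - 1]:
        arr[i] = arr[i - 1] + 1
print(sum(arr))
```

73

i=2: 1<9, arr[2] = 9+1 = 10 → [4, 9, 10, 3, 1, 8, 9]
i=3: 3<10, arr[3] = 10+1 = 11 → [4, 9, 10, 11, 1, 8, 9]
i=4: 1<11, arr[4] = 11+1 = 12 → [4, 9, 10, 11, 12, 8, 9]
i=5: 8<12, arr[5] = 12+1 = 13 → [4, 9, 10, 11, 12, 13, 9]
i=6: 9<13, arr[6] = 13+1 = 14 → [4, 9, 10, 11, 12, 13, 14]
sum = 73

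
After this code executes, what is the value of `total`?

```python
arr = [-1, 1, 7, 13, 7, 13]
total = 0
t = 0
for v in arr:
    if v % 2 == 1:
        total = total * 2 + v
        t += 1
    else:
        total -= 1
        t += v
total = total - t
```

v=-1: odd, total = 0*2+(-1) = -1; t=1
v=1: odd, total = (-1)*2+1 = -1; t=2
v=7: odd, total = (-1)*2+7 = 5; t=3
v=13: odd, total = 5*2+13 = 23; t=4
v=7: odd, total = 23*2+7 = 53; t=5
v=13: odd, total = 53*2+13 = 119; t=6
total-t = 119-6 = 113

113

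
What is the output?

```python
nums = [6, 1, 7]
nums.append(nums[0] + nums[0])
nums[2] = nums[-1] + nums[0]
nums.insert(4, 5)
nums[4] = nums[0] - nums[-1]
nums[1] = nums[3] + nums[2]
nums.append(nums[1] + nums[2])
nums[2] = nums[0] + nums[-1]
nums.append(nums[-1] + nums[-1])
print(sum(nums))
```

247

append nums[0]+nums[0] = 6+6 = 12 → [6, 1, 7, 12]
nums[2] = nums[-1]+nums[0] = 12+6 = 18 → [6, 1, 18, 12]
insert 5 at 4 → [6, 1, 18, 12, 5]
nums[4] = nums[0]-nums[-1] = 6-5 = 1 → [6, 1, 18, 12, 1]
nums[1] = nums[3]+nums[2] = 12+18 = 30 → [6, 30, 18, 12, 1]
append nums[1]+nums[2] = 30+18 = 48 → [6, 30, 18, 12, 1, 48]
nums[2] = nums[0]+nums[-1] = 6+48 = 54 → [6, 30, 54, 12, 1, 48]
append nums[-1]+nums[-1] = 48+48 = 96 → [6, 30, 54, 12, 1, 48, 96]
sum = 247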